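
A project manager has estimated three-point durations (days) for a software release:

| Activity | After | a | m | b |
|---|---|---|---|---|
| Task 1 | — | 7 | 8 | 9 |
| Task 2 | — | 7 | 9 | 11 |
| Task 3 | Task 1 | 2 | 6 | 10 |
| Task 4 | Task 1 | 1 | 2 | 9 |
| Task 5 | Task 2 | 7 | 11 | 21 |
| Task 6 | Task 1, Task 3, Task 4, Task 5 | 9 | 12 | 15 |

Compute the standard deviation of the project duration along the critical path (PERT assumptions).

te_Task 1 = (7 + 4·8 + 9)/6 = 48/6 = 8; σ²_Task 1 = ((9−7)/6)² = 0.111
te_Task 2 = (7 + 4·9 + 11)/6 = 54/6 = 9; σ²_Task 2 = ((11−7)/6)² = 0.444
te_Task 3 = (2 + 4·6 + 10)/6 = 36/6 = 6; σ²_Task 3 = ((10−2)/6)² = 1.778
te_Task 4 = (1 + 4·2 + 9)/6 = 18/6 = 3; σ²_Task 4 = ((9−1)/6)² = 1.778
te_Task 5 = (7 + 4·11 + 21)/6 = 72/6 = 12; σ²_Task 5 = ((21−7)/6)² = 5.444
te_Task 6 = (9 + 4·12 + 15)/6 = 72/6 = 12; σ²_Task 6 = ((15−9)/6)² = 1.000

Forward pass:
ES_Task 1 = 0; EF_Task 1 = 8
ES_Task 2 = 0; EF_Task 2 = 9
ES_Task 3 = 8; EF_Task 3 = 8+6 = 14
ES_Task 4 = 8; EF_Task 4 = 8+3 = 11
ES_Task 5 = 9; EF_Task 5 = 9+12 = 21
ES_Task 6 = max(EF_Task 1=8, EF_Task 3=14, EF_Task 4=11, EF_Task 5=21) = 21; EF_Task 6 = 21+12 = 33
Expected project duration μ = 33 days. Critical path: Task 2 → Task 5 → Task 6.

Variance along critical path = 0.444 + 5.444 + 1.000 = 6.889
σ = √6.889 = 2.625 days

2.62 days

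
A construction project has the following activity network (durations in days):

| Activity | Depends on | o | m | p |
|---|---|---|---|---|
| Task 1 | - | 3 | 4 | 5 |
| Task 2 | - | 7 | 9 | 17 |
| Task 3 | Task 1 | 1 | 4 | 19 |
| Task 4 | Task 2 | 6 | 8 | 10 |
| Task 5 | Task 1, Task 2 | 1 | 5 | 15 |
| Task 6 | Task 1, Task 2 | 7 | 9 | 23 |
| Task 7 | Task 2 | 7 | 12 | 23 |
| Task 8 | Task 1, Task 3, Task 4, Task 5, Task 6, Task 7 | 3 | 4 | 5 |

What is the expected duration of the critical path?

27 days

te_Task 1 = (3 + 4·4 + 5)/6 = 24/6 = 4
te_Task 2 = (7 + 4·9 + 17)/6 = 60/6 = 10
te_Task 3 = (1 + 4·4 + 19)/6 = 36/6 = 6
te_Task 4 = (6 + 4·8 + 10)/6 = 48/6 = 8
te_Task 5 = (1 + 4·5 + 15)/6 = 36/6 = 6
te_Task 6 = (7 + 4·9 + 23)/6 = 66/6 = 11
te_Task 7 = (7 + 4·12 + 23)/6 = 78/6 = 13
te_Task 8 = (3 + 4·4 + 5)/6 = 24/6 = 4

Forward pass:
ES_Task 1 = 0; EF_Task 1 = 4
ES_Task 2 = 0; EF_Task 2 = 10
ES_Task 3 = 4; EF_Task 3 = 4+6 = 10
ES_Task 4 = 10; EF_Task 4 = 10+8 = 18
ES_Task 5 = max(EF_Task 1=4, EF_Task 2=10) = 10; EF_Task 5 = 10+6 = 16
ES_Task 6 = max(EF_Task 1=4, EF_Task 2=10) = 10; EF_Task 6 = 10+11 = 21
ES_Task 7 = 10; EF_Task 7 = 10+13 = 23
ES_Task 8 = max(EF_Task 1=4, EF_Task 3=10, EF_Task 4=18, EF_Task 5=16, EF_Task 6=21, EF_Task 7=23) = 23; EF_Task 8 = 23+4 = 27
Expected project duration μ = 27 days. Critical path: Task 2 → Task 7 → Task 8.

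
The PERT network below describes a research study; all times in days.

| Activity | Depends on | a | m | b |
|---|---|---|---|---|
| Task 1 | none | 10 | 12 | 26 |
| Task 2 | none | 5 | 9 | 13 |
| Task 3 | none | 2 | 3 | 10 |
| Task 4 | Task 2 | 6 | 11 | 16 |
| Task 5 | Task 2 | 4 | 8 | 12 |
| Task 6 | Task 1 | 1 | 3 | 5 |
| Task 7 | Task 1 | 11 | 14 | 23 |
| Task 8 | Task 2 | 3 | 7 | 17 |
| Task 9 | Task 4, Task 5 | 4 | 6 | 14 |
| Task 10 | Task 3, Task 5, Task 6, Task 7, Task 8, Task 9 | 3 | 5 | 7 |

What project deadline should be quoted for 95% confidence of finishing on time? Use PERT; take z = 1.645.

te_Task 1 = (10 + 4·12 + 26)/6 = 84/6 = 14; σ²_Task 1 = ((26−10)/6)² = 7.111
te_Task 2 = (5 + 4·9 + 13)/6 = 54/6 = 9; σ²_Task 2 = ((13−5)/6)² = 1.778
te_Task 3 = (2 + 4·3 + 10)/6 = 24/6 = 4; σ²_Task 3 = ((10−2)/6)² = 1.778
te_Task 4 = (6 + 4·11 + 16)/6 = 66/6 = 11; σ²_Task 4 = ((16−6)/6)² = 2.778
te_Task 5 = (4 + 4·8 + 12)/6 = 48/6 = 8; σ²_Task 5 = ((12−4)/6)² = 1.778
te_Task 6 = (1 + 4·3 + 5)/6 = 18/6 = 3; σ²_Task 6 = ((5−1)/6)² = 0.444
te_Task 7 = (11 + 4·14 + 23)/6 = 90/6 = 15; σ²_Task 7 = ((23−11)/6)² = 4.000
te_Task 8 = (3 + 4·7 + 17)/6 = 48/6 = 8; σ²_Task 8 = ((17−3)/6)² = 5.444
te_Task 9 = (4 + 4·6 + 14)/6 = 42/6 = 7; σ²_Task 9 = ((14−4)/6)² = 2.778
te_Task 10 = (3 + 4·5 + 7)/6 = 30/6 = 5; σ²_Task 10 = ((7−3)/6)² = 0.444

Forward pass:
ES_Task 1 = 0; EF_Task 1 = 14
ES_Task 2 = 0; EF_Task 2 = 9
ES_Task 3 = 0; EF_Task 3 = 4
ES_Task 4 = 9; EF_Task 4 = 9+11 = 20
ES_Task 5 = 9; EF_Task 5 = 9+8 = 17
ES_Task 6 = 14; EF_Task 6 = 14+3 = 17
ES_Task 7 = 14; EF_Task 7 = 14+15 = 29
ES_Task 8 = 9; EF_Task 8 = 9+8 = 17
ES_Task 9 = max(EF_Task 4=20, EF_Task 5=17) = 20; EF_Task 9 = 20+7 = 27
ES_Task 10 = max(EF_Task 3=4, EF_Task 5=17, EF_Task 6=17, EF_Task 7=29, EF_Task 8=17, EF_Task 9=27) = 29; EF_Task 10 = 29+5 = 34
Expected project duration μ = 34 days. Critical path: Task 1 → Task 7 → Task 10.

Variance along critical path = 7.111 + 4.000 + 0.444 = 11.556; σ = 3.399 days.
D = μ + z·σ = 34 + 1.645·3.399 = 39.6 days

39.6 days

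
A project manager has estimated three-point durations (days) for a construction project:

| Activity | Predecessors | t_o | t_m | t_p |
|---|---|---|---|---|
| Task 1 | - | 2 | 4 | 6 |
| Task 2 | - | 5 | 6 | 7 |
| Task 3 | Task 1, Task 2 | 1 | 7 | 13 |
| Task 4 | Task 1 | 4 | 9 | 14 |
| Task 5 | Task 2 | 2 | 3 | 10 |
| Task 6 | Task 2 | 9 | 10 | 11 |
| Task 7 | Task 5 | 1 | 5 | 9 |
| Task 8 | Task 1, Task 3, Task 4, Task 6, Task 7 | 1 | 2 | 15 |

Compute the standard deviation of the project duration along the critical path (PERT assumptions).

2.38 days

te_Task 1 = (2 + 4·4 + 6)/6 = 24/6 = 4; σ²_Task 1 = ((6−2)/6)² = 0.444
te_Task 2 = (5 + 4·6 + 7)/6 = 36/6 = 6; σ²_Task 2 = ((7−5)/6)² = 0.111
te_Task 3 = (1 + 4·7 + 13)/6 = 42/6 = 7; σ²_Task 3 = ((13−1)/6)² = 4.000
te_Task 4 = (4 + 4·9 + 14)/6 = 54/6 = 9; σ²_Task 4 = ((14−4)/6)² = 2.778
te_Task 5 = (2 + 4·3 + 10)/6 = 24/6 = 4; σ²_Task 5 = ((10−2)/6)² = 1.778
te_Task 6 = (9 + 4·10 + 11)/6 = 60/6 = 10; σ²_Task 6 = ((11−9)/6)² = 0.111
te_Task 7 = (1 + 4·5 + 9)/6 = 30/6 = 5; σ²_Task 7 = ((9−1)/6)² = 1.778
te_Task 8 = (1 + 4·2 + 15)/6 = 24/6 = 4; σ²_Task 8 = ((15−1)/6)² = 5.444

Forward pass:
ES_Task 1 = 0; EF_Task 1 = 4
ES_Task 2 = 0; EF_Task 2 = 6
ES_Task 3 = max(EF_Task 1=4, EF_Task 2=6) = 6; EF_Task 3 = 6+7 = 13
ES_Task 4 = 4; EF_Task 4 = 4+9 = 13
ES_Task 5 = 6; EF_Task 5 = 6+4 = 10
ES_Task 6 = 6; EF_Task 6 = 6+10 = 16
ES_Task 7 = 10; EF_Task 7 = 10+5 = 15
ES_Task 8 = max(EF_Task 1=4, EF_Task 3=13, EF_Task 4=13, EF_Task 6=16, EF_Task 7=15) = 16; EF_Task 8 = 16+4 = 20
Expected project duration μ = 20 days. Critical path: Task 2 → Task 6 → Task 8.

Variance along critical path = 0.111 + 0.111 + 5.444 = 5.667
σ = √5.667 = 2.380 days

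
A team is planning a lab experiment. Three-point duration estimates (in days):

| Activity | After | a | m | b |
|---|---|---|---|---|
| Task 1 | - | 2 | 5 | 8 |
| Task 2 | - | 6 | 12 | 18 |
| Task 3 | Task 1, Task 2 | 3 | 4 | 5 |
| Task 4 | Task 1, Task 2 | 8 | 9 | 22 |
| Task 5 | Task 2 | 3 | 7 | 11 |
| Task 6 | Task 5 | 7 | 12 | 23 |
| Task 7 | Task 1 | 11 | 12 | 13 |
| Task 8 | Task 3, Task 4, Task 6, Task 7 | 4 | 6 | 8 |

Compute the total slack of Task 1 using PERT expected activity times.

15 days

te_Task 1 = (2 + 4·5 + 8)/6 = 30/6 = 5
te_Task 2 = (6 + 4·12 + 18)/6 = 72/6 = 12
te_Task 3 = (3 + 4·4 + 5)/6 = 24/6 = 4
te_Task 4 = (8 + 4·9 + 22)/6 = 66/6 = 11
te_Task 5 = (3 + 4·7 + 11)/6 = 42/6 = 7
te_Task 6 = (7 + 4·12 + 23)/6 = 78/6 = 13
te_Task 7 = (11 + 4·12 + 13)/6 = 72/6 = 12
te_Task 8 = (4 + 4·6 + 8)/6 = 36/6 = 6

Forward pass:
ES_Task 1 = 0; EF_Task 1 = 5
ES_Task 2 = 0; EF_Task 2 = 12
ES_Task 3 = max(EF_Task 1=5, EF_Task 2=12) = 12; EF_Task 3 = 12+4 = 16
ES_Task 4 = max(EF_Task 1=5, EF_Task 2=12) = 12; EF_Task 4 = 12+11 = 23
ES_Task 5 = 12; EF_Task 5 = 12+7 = 19
ES_Task 6 = 19; EF_Task 6 = 19+13 = 32
ES_Task 7 = 5; EF_Task 7 = 5+12 = 17
ES_Task 8 = max(EF_Task 3=16, EF_Task 4=23, EF_Task 6=32, EF_Task 7=17) = 32; EF_Task 8 = 32+6 = 38
Expected project duration μ = 38 days. Critical path: Task 2 → Task 5 → Task 6 → Task 8.

Backward pass:
LF_Task 8 = 38; LS_Task 8 = 38−6 = 32
LF_Task 7 = LS_Task 8 = 32; LS_Task 7 = 32−12 = 20
LF_Task 6 = LS_Task 8 = 32; LS_Task 6 = 32−13 = 19
LF_Task 5 = LS_Task 6 = 19; LS_Task 5 = 19−7 = 12
LF_Task 4 = LS_Task 8 = 32; LS_Task 4 = 32−11 = 21
LF_Task 3 = LS_Task 8 = 32; LS_Task 3 = 32−4 = 28
LF_Task 2 = min(LS_Task 3=28, LS_Task 4=21, LS_Task 5=12) = 12; LS_Task 2 = 12−12 = 0
LF_Task 1 = min(LS_Task 3=28, LS_Task 4=21, LS_Task 7=20) = 20; LS_Task 1 = 20−5 = 15
Slack_Task 1 = LS_Task 1 − ES_Task 1 = 15 − 0 = 15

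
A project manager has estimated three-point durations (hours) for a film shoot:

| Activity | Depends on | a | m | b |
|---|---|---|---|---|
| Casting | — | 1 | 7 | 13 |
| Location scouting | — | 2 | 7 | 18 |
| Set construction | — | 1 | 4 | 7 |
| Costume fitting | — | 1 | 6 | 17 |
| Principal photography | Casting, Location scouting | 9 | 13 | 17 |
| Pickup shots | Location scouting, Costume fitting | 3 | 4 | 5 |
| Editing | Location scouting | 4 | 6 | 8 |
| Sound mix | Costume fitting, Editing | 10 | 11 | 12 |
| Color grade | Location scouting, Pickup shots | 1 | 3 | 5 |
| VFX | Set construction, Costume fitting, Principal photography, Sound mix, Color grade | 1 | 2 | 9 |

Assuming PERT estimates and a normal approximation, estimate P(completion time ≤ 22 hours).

te_Casting = (1 + 4·7 + 13)/6 = 42/6 = 7; σ²_Casting = ((13−1)/6)² = 4.000
te_Location scouting = (2 + 4·7 + 18)/6 = 48/6 = 8; σ²_Location scouting = ((18−2)/6)² = 7.111
te_Set construction = (1 + 4·4 + 7)/6 = 24/6 = 4; σ²_Set construction = ((7−1)/6)² = 1.000
te_Costume fitting = (1 + 4·6 + 17)/6 = 42/6 = 7; σ²_Costume fitting = ((17−1)/6)² = 7.111
te_Principal photography = (9 + 4·13 + 17)/6 = 78/6 = 13; σ²_Principal photography = ((17−9)/6)² = 1.778
te_Pickup shots = (3 + 4·4 + 5)/6 = 24/6 = 4; σ²_Pickup shots = ((5−3)/6)² = 0.111
te_Editing = (4 + 4·6 + 8)/6 = 36/6 = 6; σ²_Editing = ((8−4)/6)² = 0.444
te_Sound mix = (10 + 4·11 + 12)/6 = 66/6 = 11; σ²_Sound mix = ((12−10)/6)² = 0.111
te_Color grade = (1 + 4·3 + 5)/6 = 18/6 = 3; σ²_Color grade = ((5−1)/6)² = 0.444
te_VFX = (1 + 4·2 + 9)/6 = 18/6 = 3; σ²_VFX = ((9−1)/6)² = 1.778

Forward pass:
ES_Casting = 0; EF_Casting = 7
ES_Location scouting = 0; EF_Location scouting = 8
ES_Set construction = 0; EF_Set construction = 4
ES_Costume fitting = 0; EF_Costume fitting = 7
ES_Principal photography = max(EF_Casting=7, EF_Location scouting=8) = 8; EF_Principal photography = 8+13 = 21
ES_Pickup shots = max(EF_Location scouting=8, EF_Costume fitting=7) = 8; EF_Pickup shots = 8+4 = 12
ES_Editing = 8; EF_Editing = 8+6 = 14
ES_Sound mix = max(EF_Costume fitting=7, EF_Editing=14) = 14; EF_Sound mix = 14+11 = 25
ES_Color grade = max(EF_Location scouting=8, EF_Pickup shots=12) = 12; EF_Color grade = 12+3 = 15
ES_VFX = max(EF_Set construction=4, EF_Costume fitting=7, EF_Principal photography=21, EF_Sound mix=25, EF_Color grade=15) = 25; EF_VFX = 25+3 = 28
Expected project duration μ = 28 hours. Critical path: Location scouting → Editing → Sound mix → VFX.

Variance along critical path = 7.111 + 0.444 + 0.111 + 1.778 = 9.444; σ = √9.444 = 3.073 hours.
Z = (22 − 28) / 3.073 = -1.952
P(T ≤ 22) = Φ(-1.952) ≈ 0.025

0.025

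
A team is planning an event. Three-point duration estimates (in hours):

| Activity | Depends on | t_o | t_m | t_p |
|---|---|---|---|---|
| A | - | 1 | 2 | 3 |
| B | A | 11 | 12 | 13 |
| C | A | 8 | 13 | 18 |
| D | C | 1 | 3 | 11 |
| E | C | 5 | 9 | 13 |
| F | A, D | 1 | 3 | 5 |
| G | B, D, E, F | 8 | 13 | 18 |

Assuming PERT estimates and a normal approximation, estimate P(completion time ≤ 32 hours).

0.033

te_A = (1 + 4·2 + 3)/6 = 12/6 = 2; σ²_A = ((3−1)/6)² = 0.111
te_B = (11 + 4·12 + 13)/6 = 72/6 = 12; σ²_B = ((13−11)/6)² = 0.111
te_C = (8 + 4·13 + 18)/6 = 78/6 = 13; σ²_C = ((18−8)/6)² = 2.778
te_D = (1 + 4·3 + 11)/6 = 24/6 = 4; σ²_D = ((11−1)/6)² = 2.778
te_E = (5 + 4·9 + 13)/6 = 54/6 = 9; σ²_E = ((13−5)/6)² = 1.778
te_F = (1 + 4·3 + 5)/6 = 18/6 = 3; σ²_F = ((5−1)/6)² = 0.444
te_G = (8 + 4·13 + 18)/6 = 78/6 = 13; σ²_G = ((18−8)/6)² = 2.778

Forward pass:
ES_A = 0; EF_A = 2
ES_B = 2; EF_B = 2+12 = 14
ES_C = 2; EF_C = 2+13 = 15
ES_D = 15; EF_D = 15+4 = 19
ES_E = 15; EF_E = 15+9 = 24
ES_F = max(EF_A=2, EF_D=19) = 19; EF_F = 19+3 = 22
ES_G = max(EF_B=14, EF_D=19, EF_E=24, EF_F=22) = 24; EF_G = 24+13 = 37
Expected project duration μ = 37 hours. Critical path: A → C → E → G.

Variance along critical path = 0.111 + 2.778 + 1.778 + 2.778 = 7.444; σ = √7.444 = 2.728 hours.
Z = (32 − 37) / 2.728 = -1.833
P(T ≤ 32) = Φ(-1.833) ≈ 0.033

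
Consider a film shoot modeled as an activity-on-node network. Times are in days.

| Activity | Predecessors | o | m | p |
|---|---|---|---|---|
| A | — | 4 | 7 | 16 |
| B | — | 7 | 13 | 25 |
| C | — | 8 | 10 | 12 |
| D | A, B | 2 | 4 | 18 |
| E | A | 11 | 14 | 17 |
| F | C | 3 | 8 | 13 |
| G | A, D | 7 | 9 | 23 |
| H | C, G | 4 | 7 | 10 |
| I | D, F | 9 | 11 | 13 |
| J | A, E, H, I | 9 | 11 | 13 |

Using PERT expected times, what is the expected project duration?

te_A = (4 + 4·7 + 16)/6 = 48/6 = 8
te_B = (7 + 4·13 + 25)/6 = 84/6 = 14
te_C = (8 + 4·10 + 12)/6 = 60/6 = 10
te_D = (2 + 4·4 + 18)/6 = 36/6 = 6
te_E = (11 + 4·14 + 17)/6 = 84/6 = 14
te_F = (3 + 4·8 + 13)/6 = 48/6 = 8
te_G = (7 + 4·9 + 23)/6 = 66/6 = 11
te_H = (4 + 4·7 + 10)/6 = 42/6 = 7
te_I = (9 + 4·11 + 13)/6 = 66/6 = 11
te_J = (9 + 4·11 + 13)/6 = 66/6 = 11

Forward pass:
ES_A = 0; EF_A = 8
ES_B = 0; EF_B = 14
ES_C = 0; EF_C = 10
ES_D = max(EF_A=8, EF_B=14) = 14; EF_D = 14+6 = 20
ES_E = 8; EF_E = 8+14 = 22
ES_F = 10; EF_F = 10+8 = 18
ES_G = max(EF_A=8, EF_D=20) = 20; EF_G = 20+11 = 31
ES_H = max(EF_C=10, EF_G=31) = 31; EF_H = 31+7 = 38
ES_I = max(EF_D=20, EF_F=18) = 20; EF_I = 20+11 = 31
ES_J = max(EF_A=8, EF_E=22, EF_H=38, EF_I=31) = 38; EF_J = 38+11 = 49
Expected project duration μ = 49 days. Critical path: B → D → G → H → J.

49 days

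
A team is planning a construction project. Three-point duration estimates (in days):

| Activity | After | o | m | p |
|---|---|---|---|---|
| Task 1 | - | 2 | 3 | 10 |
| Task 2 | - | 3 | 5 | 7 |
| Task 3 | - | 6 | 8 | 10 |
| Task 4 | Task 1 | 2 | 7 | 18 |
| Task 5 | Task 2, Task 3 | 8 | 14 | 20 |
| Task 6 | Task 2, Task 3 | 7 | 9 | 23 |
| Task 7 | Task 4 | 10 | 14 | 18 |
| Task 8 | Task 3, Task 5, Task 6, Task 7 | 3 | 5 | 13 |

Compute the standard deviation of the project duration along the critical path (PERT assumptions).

te_Task 1 = (2 + 4·3 + 10)/6 = 24/6 = 4; σ²_Task 1 = ((10−2)/6)² = 1.778
te_Task 2 = (3 + 4·5 + 7)/6 = 30/6 = 5; σ²_Task 2 = ((7−3)/6)² = 0.444
te_Task 3 = (6 + 4·8 + 10)/6 = 48/6 = 8; σ²_Task 3 = ((10−6)/6)² = 0.444
te_Task 4 = (2 + 4·7 + 18)/6 = 48/6 = 8; σ²_Task 4 = ((18−2)/6)² = 7.111
te_Task 5 = (8 + 4·14 + 20)/6 = 84/6 = 14; σ²_Task 5 = ((20−8)/6)² = 4.000
te_Task 6 = (7 + 4·9 + 23)/6 = 66/6 = 11; σ²_Task 6 = ((23−7)/6)² = 7.111
te_Task 7 = (10 + 4·14 + 18)/6 = 84/6 = 14; σ²_Task 7 = ((18−10)/6)² = 1.778
te_Task 8 = (3 + 4·5 + 13)/6 = 36/6 = 6; σ²_Task 8 = ((13−3)/6)² = 2.778

Forward pass:
ES_Task 1 = 0; EF_Task 1 = 4
ES_Task 2 = 0; EF_Task 2 = 5
ES_Task 3 = 0; EF_Task 3 = 8
ES_Task 4 = 4; EF_Task 4 = 4+8 = 12
ES_Task 5 = max(EF_Task 2=5, EF_Task 3=8) = 8; EF_Task 5 = 8+14 = 22
ES_Task 6 = max(EF_Task 2=5, EF_Task 3=8) = 8; EF_Task 6 = 8+11 = 19
ES_Task 7 = 12; EF_Task 7 = 12+14 = 26
ES_Task 8 = max(EF_Task 3=8, EF_Task 5=22, EF_Task 6=19, EF_Task 7=26) = 26; EF_Task 8 = 26+6 = 32
Expected project duration μ = 32 days. Critical path: Task 1 → Task 4 → Task 7 → Task 8.

Variance along critical path = 1.778 + 7.111 + 1.778 + 2.778 = 13.444
σ = √13.444 = 3.667 days

3.67 days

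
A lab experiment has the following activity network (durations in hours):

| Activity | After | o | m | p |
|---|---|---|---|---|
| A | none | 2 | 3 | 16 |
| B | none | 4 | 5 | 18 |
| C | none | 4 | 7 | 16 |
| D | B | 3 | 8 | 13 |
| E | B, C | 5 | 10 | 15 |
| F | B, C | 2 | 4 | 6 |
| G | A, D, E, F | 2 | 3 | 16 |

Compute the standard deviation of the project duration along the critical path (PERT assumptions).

te_A = (2 + 4·3 + 16)/6 = 30/6 = 5; σ²_A = ((16−2)/6)² = 5.444
te_B = (4 + 4·5 + 18)/6 = 42/6 = 7; σ²_B = ((18−4)/6)² = 5.444
te_C = (4 + 4·7 + 16)/6 = 48/6 = 8; σ²_C = ((16−4)/6)² = 4.000
te_D = (3 + 4·8 + 13)/6 = 48/6 = 8; σ²_D = ((13−3)/6)² = 2.778
te_E = (5 + 4·10 + 15)/6 = 60/6 = 10; σ²_E = ((15−5)/6)² = 2.778
te_F = (2 + 4·4 + 6)/6 = 24/6 = 4; σ²_F = ((6−2)/6)² = 0.444
te_G = (2 + 4·3 + 16)/6 = 30/6 = 5; σ²_G = ((16−2)/6)² = 5.444

Forward pass:
ES_A = 0; EF_A = 5
ES_B = 0; EF_B = 7
ES_C = 0; EF_C = 8
ES_D = 7; EF_D = 7+8 = 15
ES_E = max(EF_B=7, EF_C=8) = 8; EF_E = 8+10 = 18
ES_F = max(EF_B=7, EF_C=8) = 8; EF_F = 8+4 = 12
ES_G = max(EF_A=5, EF_D=15, EF_E=18, EF_F=12) = 18; EF_G = 18+5 = 23
Expected project duration μ = 23 hours. Critical path: C → E → G.

Variance along critical path = 4.000 + 2.778 + 5.444 = 12.222
σ = √12.222 = 3.496 hours

3.50 hours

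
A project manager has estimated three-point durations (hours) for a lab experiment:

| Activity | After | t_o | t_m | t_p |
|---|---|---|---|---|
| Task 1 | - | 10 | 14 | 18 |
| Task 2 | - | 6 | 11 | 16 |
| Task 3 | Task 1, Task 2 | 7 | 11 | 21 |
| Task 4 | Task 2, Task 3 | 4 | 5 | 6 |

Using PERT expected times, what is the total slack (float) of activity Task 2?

3 hours

te_Task 1 = (10 + 4·14 + 18)/6 = 84/6 = 14
te_Task 2 = (6 + 4·11 + 16)/6 = 66/6 = 11
te_Task 3 = (7 + 4·11 + 21)/6 = 72/6 = 12
te_Task 4 = (4 + 4·5 + 6)/6 = 30/6 = 5

Forward pass:
ES_Task 1 = 0; EF_Task 1 = 14
ES_Task 2 = 0; EF_Task 2 = 11
ES_Task 3 = max(EF_Task 1=14, EF_Task 2=11) = 14; EF_Task 3 = 14+12 = 26
ES_Task 4 = max(EF_Task 2=11, EF_Task 3=26) = 26; EF_Task 4 = 26+5 = 31
Expected project duration μ = 31 hours. Critical path: Task 1 → Task 3 → Task 4.

Backward pass:
LF_Task 4 = 31; LS_Task 4 = 31−5 = 26
LF_Task 3 = LS_Task 4 = 26; LS_Task 3 = 26−12 = 14
LF_Task 2 = min(LS_Task 3=14, LS_Task 4=26) = 14; LS_Task 2 = 14−11 = 3
LF_Task 1 = LS_Task 3 = 14; LS_Task 1 = 14−14 = 0
Slack_Task 2 = LS_Task 2 − ES_Task 2 = 3 − 0 = 3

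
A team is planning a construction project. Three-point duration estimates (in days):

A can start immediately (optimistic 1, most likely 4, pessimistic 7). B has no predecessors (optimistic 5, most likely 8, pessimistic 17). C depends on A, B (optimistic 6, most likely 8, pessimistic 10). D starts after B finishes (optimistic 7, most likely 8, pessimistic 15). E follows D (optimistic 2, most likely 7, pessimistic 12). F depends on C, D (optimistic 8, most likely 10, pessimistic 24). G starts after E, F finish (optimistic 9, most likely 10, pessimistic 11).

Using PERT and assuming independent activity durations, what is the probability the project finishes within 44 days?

0.866

te_A = (1 + 4·4 + 7)/6 = 24/6 = 4; σ²_A = ((7−1)/6)² = 1.000
te_B = (5 + 4·8 + 17)/6 = 54/6 = 9; σ²_B = ((17−5)/6)² = 4.000
te_C = (6 + 4·8 + 10)/6 = 48/6 = 8; σ²_C = ((10−6)/6)² = 0.444
te_D = (7 + 4·8 + 15)/6 = 54/6 = 9; σ²_D = ((15−7)/6)² = 1.778
te_E = (2 + 4·7 + 12)/6 = 42/6 = 7; σ²_E = ((12−2)/6)² = 2.778
te_F = (8 + 4·10 + 24)/6 = 72/6 = 12; σ²_F = ((24−8)/6)² = 7.111
te_G = (9 + 4·10 + 11)/6 = 60/6 = 10; σ²_G = ((11−9)/6)² = 0.111

Forward pass:
ES_A = 0; EF_A = 4
ES_B = 0; EF_B = 9
ES_C = max(EF_A=4, EF_B=9) = 9; EF_C = 9+8 = 17
ES_D = 9; EF_D = 9+9 = 18
ES_E = 18; EF_E = 18+7 = 25
ES_F = max(EF_C=17, EF_D=18) = 18; EF_F = 18+12 = 30
ES_G = max(EF_E=25, EF_F=30) = 30; EF_G = 30+10 = 40
Expected project duration μ = 40 days. Critical path: B → D → F → G.

Variance along critical path = 4.000 + 1.778 + 7.111 + 0.111 = 13.000; σ = √13.000 = 3.606 days.
Z = (44 − 40) / 3.606 = 1.109
P(T ≤ 44) = Φ(1.109) ≈ 0.866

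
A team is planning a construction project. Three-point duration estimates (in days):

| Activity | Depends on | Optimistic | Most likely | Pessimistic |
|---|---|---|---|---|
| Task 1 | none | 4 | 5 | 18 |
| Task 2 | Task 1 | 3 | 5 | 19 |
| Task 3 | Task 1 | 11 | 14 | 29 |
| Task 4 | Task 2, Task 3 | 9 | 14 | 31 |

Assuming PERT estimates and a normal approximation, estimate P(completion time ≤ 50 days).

0.981

te_Task 1 = (4 + 4·5 + 18)/6 = 42/6 = 7; σ²_Task 1 = ((18−4)/6)² = 5.444
te_Task 2 = (3 + 4·5 + 19)/6 = 42/6 = 7; σ²_Task 2 = ((19−3)/6)² = 7.111
te_Task 3 = (11 + 4·14 + 29)/6 = 96/6 = 16; σ²_Task 3 = ((29−11)/6)² = 9.000
te_Task 4 = (9 + 4·14 + 31)/6 = 96/6 = 16; σ²_Task 4 = ((31−9)/6)² = 13.444

Forward pass:
ES_Task 1 = 0; EF_Task 1 = 7
ES_Task 2 = 7; EF_Task 2 = 7+7 = 14
ES_Task 3 = 7; EF_Task 3 = 7+16 = 23
ES_Task 4 = max(EF_Task 2=14, EF_Task 3=23) = 23; EF_Task 4 = 23+16 = 39
Expected project duration μ = 39 days. Critical path: Task 1 → Task 3 → Task 4.

Variance along critical path = 5.444 + 9.000 + 13.444 = 27.889; σ = √27.889 = 5.281 days.
Z = (50 − 39) / 5.281 = 2.083
P(T ≤ 50) = Φ(2.083) ≈ 0.981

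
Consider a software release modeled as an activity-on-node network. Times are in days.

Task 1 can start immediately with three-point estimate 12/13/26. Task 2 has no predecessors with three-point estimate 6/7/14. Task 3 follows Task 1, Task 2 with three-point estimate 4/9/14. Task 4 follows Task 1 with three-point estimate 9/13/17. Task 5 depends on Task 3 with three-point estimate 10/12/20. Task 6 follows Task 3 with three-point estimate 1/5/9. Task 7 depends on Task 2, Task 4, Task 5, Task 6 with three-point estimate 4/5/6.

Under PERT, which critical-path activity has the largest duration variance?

Task 1

te_Task 1 = (12 + 4·13 + 26)/6 = 90/6 = 15; σ²_Task 1 = ((26−12)/6)² = 5.444
te_Task 2 = (6 + 4·7 + 14)/6 = 48/6 = 8; σ²_Task 2 = ((14−6)/6)² = 1.778
te_Task 3 = (4 + 4·9 + 14)/6 = 54/6 = 9; σ²_Task 3 = ((14−4)/6)² = 2.778
te_Task 4 = (9 + 4·13 + 17)/6 = 78/6 = 13; σ²_Task 4 = ((17−9)/6)² = 1.778
te_Task 5 = (10 + 4·12 + 20)/6 = 78/6 = 13; σ²_Task 5 = ((20−10)/6)² = 2.778
te_Task 6 = (1 + 4·5 + 9)/6 = 30/6 = 5; σ²_Task 6 = ((9−1)/6)² = 1.778
te_Task 7 = (4 + 4·5 + 6)/6 = 30/6 = 5; σ²_Task 7 = ((6−4)/6)² = 0.111

Forward pass:
ES_Task 1 = 0; EF_Task 1 = 15
ES_Task 2 = 0; EF_Task 2 = 8
ES_Task 3 = max(EF_Task 1=15, EF_Task 2=8) = 15; EF_Task 3 = 15+9 = 24
ES_Task 4 = 15; EF_Task 4 = 15+13 = 28
ES_Task 5 = 24; EF_Task 5 = 24+13 = 37
ES_Task 6 = 24; EF_Task 6 = 24+5 = 29
ES_Task 7 = max(EF_Task 2=8, EF_Task 4=28, EF_Task 5=37, EF_Task 6=29) = 37; EF_Task 7 = 37+5 = 42
Expected project duration μ = 42 days. Critical path: Task 1 → Task 3 → Task 5 → Task 7.

Variances on critical path: σ²_Task 1=5.444, σ²_Task 3=2.778, σ²_Task 5=2.778, σ²_Task 7=0.111.
Largest is σ²_Task 1 = 5.444.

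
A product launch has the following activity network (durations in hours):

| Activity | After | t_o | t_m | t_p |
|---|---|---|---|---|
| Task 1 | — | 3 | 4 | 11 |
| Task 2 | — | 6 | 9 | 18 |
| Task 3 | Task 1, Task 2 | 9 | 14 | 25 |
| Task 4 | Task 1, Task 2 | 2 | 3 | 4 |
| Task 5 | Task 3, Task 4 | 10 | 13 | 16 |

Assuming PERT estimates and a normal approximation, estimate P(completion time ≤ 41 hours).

te_Task 1 = (3 + 4·4 + 11)/6 = 30/6 = 5; σ²_Task 1 = ((11−3)/6)² = 1.778
te_Task 2 = (6 + 4·9 + 18)/6 = 60/6 = 10; σ²_Task 2 = ((18−6)/6)² = 4.000
te_Task 3 = (9 + 4·14 + 25)/6 = 90/6 = 15; σ²_Task 3 = ((25−9)/6)² = 7.111
te_Task 4 = (2 + 4·3 + 4)/6 = 18/6 = 3; σ²_Task 4 = ((4−2)/6)² = 0.111
te_Task 5 = (10 + 4·13 + 16)/6 = 78/6 = 13; σ²_Task 5 = ((16−10)/6)² = 1.000

Forward pass:
ES_Task 1 = 0; EF_Task 1 = 5
ES_Task 2 = 0; EF_Task 2 = 10
ES_Task 3 = max(EF_Task 1=5, EF_Task 2=10) = 10; EF_Task 3 = 10+15 = 25
ES_Task 4 = max(EF_Task 1=5, EF_Task 2=10) = 10; EF_Task 4 = 10+3 = 13
ES_Task 5 = max(EF_Task 3=25, EF_Task 4=13) = 25; EF_Task 5 = 25+13 = 38
Expected project duration μ = 38 hours. Critical path: Task 2 → Task 3 → Task 5.

Variance along critical path = 4.000 + 7.111 + 1.000 = 12.111; σ = √12.111 = 3.480 hours.
Z = (41 − 38) / 3.480 = 0.862
P(T ≤ 41) = Φ(0.862) ≈ 0.806

0.806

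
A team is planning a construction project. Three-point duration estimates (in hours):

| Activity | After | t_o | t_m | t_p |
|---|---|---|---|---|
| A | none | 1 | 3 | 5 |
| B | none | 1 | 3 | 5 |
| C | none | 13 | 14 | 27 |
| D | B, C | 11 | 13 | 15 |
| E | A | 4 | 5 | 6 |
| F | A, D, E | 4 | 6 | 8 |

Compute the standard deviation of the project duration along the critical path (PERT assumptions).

te_A = (1 + 4·3 + 5)/6 = 18/6 = 3; σ²_A = ((5−1)/6)² = 0.444
te_B = (1 + 4·3 + 5)/6 = 18/6 = 3; σ²_B = ((5−1)/6)² = 0.444
te_C = (13 + 4·14 + 27)/6 = 96/6 = 16; σ²_C = ((27−13)/6)² = 5.444
te_D = (11 + 4·13 + 15)/6 = 78/6 = 13; σ²_D = ((15−11)/6)² = 0.444
te_E = (4 + 4·5 + 6)/6 = 30/6 = 5; σ²_E = ((6−4)/6)² = 0.111
te_F = (4 + 4·6 + 8)/6 = 36/6 = 6; σ²_F = ((8−4)/6)² = 0.444

Forward pass:
ES_A = 0; EF_A = 3
ES_B = 0; EF_B = 3
ES_C = 0; EF_C = 16
ES_D = max(EF_B=3, EF_C=16) = 16; EF_D = 16+13 = 29
ES_E = 3; EF_E = 3+5 = 8
ES_F = max(EF_A=3, EF_D=29, EF_E=8) = 29; EF_F = 29+6 = 35
Expected project duration μ = 35 hours. Critical path: C → D → F.

Variance along critical path = 5.444 + 0.444 + 0.444 = 6.333
σ = √6.333 = 2.517 hours

2.52 hours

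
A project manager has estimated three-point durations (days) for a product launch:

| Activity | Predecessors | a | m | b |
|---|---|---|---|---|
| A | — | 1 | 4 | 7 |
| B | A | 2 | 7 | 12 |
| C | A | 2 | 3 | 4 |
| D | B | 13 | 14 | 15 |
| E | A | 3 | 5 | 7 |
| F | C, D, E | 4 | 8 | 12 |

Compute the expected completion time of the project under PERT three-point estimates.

te_A = (1 + 4·4 + 7)/6 = 24/6 = 4
te_B = (2 + 4·7 + 12)/6 = 42/6 = 7
te_C = (2 + 4·3 + 4)/6 = 18/6 = 3
te_D = (13 + 4·14 + 15)/6 = 84/6 = 14
te_E = (3 + 4·5 + 7)/6 = 30/6 = 5
te_F = (4 + 4·8 + 12)/6 = 48/6 = 8

Forward pass:
ES_A = 0; EF_A = 4
ES_B = 4; EF_B = 4+7 = 11
ES_C = 4; EF_C = 4+3 = 7
ES_D = 11; EF_D = 11+14 = 25
ES_E = 4; EF_E = 4+5 = 9
ES_F = max(EF_C=7, EF_D=25, EF_E=9) = 25; EF_F = 25+8 = 33
Expected project duration μ = 33 days. Critical path: A → B → D → F.

33 days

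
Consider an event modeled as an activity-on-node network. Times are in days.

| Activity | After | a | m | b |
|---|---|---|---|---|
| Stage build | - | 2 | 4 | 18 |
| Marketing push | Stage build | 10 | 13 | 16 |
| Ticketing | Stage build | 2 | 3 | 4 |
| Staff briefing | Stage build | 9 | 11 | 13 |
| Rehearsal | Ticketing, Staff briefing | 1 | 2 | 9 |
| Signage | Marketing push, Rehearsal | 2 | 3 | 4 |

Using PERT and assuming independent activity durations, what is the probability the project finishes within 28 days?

0.948

te_Stage build = (2 + 4·4 + 18)/6 = 36/6 = 6; σ²_Stage build = ((18−2)/6)² = 7.111
te_Marketing push = (10 + 4·13 + 16)/6 = 78/6 = 13; σ²_Marketing push = ((16−10)/6)² = 1.000
te_Ticketing = (2 + 4·3 + 4)/6 = 18/6 = 3; σ²_Ticketing = ((4−2)/6)² = 0.111
te_Staff briefing = (9 + 4·11 + 13)/6 = 66/6 = 11; σ²_Staff briefing = ((13−9)/6)² = 0.444
te_Rehearsal = (1 + 4·2 + 9)/6 = 18/6 = 3; σ²_Rehearsal = ((9−1)/6)² = 1.778
te_Signage = (2 + 4·3 + 4)/6 = 18/6 = 3; σ²_Signage = ((4−2)/6)² = 0.111

Forward pass:
ES_Stage build = 0; EF_Stage build = 6
ES_Marketing push = 6; EF_Marketing push = 6+13 = 19
ES_Ticketing = 6; EF_Ticketing = 6+3 = 9
ES_Staff briefing = 6; EF_Staff briefing = 6+11 = 17
ES_Rehearsal = max(EF_Ticketing=9, EF_Staff briefing=17) = 17; EF_Rehearsal = 17+3 = 20
ES_Signage = max(EF_Marketing push=19, EF_Rehearsal=20) = 20; EF_Signage = 20+3 = 23
Expected project duration μ = 23 days. Critical path: Stage build → Staff briefing → Rehearsal → Signage.

Variance along critical path = 7.111 + 0.444 + 1.778 + 0.111 = 9.444; σ = √9.444 = 3.073 days.
Z = (28 − 23) / 3.073 = 1.627
P(T ≤ 28) = Φ(1.627) ≈ 0.948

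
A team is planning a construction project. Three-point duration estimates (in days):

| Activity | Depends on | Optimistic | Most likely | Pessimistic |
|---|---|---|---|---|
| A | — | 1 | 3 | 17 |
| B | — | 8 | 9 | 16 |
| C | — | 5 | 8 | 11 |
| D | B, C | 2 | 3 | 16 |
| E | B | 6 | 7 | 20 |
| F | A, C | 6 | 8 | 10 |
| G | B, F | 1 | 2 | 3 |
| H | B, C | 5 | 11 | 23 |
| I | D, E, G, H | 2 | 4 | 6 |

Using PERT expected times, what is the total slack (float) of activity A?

7 days

te_A = (1 + 4·3 + 17)/6 = 30/6 = 5
te_B = (8 + 4·9 + 16)/6 = 60/6 = 10
te_C = (5 + 4·8 + 11)/6 = 48/6 = 8
te_D = (2 + 4·3 + 16)/6 = 30/6 = 5
te_E = (6 + 4·7 + 20)/6 = 54/6 = 9
te_F = (6 + 4·8 + 10)/6 = 48/6 = 8
te_G = (1 + 4·2 + 3)/6 = 12/6 = 2
te_H = (5 + 4·11 + 23)/6 = 72/6 = 12
te_I = (2 + 4·4 + 6)/6 = 24/6 = 4

Forward pass:
ES_A = 0; EF_A = 5
ES_B = 0; EF_B = 10
ES_C = 0; EF_C = 8
ES_D = max(EF_B=10, EF_C=8) = 10; EF_D = 10+5 = 15
ES_E = 10; EF_E = 10+9 = 19
ES_F = max(EF_A=5, EF_C=8) = 8; EF_F = 8+8 = 16
ES_G = max(EF_B=10, EF_F=16) = 16; EF_G = 16+2 = 18
ES_H = max(EF_B=10, EF_C=8) = 10; EF_H = 10+12 = 22
ES_I = max(EF_D=15, EF_E=19, EF_G=18, EF_H=22) = 22; EF_I = 22+4 = 26
Expected project duration μ = 26 days. Critical path: B → H → I.

Backward pass:
LF_I = 26; LS_I = 26−4 = 22
LF_H = LS_I = 22; LS_H = 22−12 = 10
LF_G = LS_I = 22; LS_G = 22−2 = 20
LF_F = LS_G = 20; LS_F = 20−8 = 12
LF_E = LS_I = 22; LS_E = 22−9 = 13
LF_D = LS_I = 22; LS_D = 22−5 = 17
LF_C = min(LS_D=17, LS_F=12, LS_H=10) = 10; LS_C = 10−8 = 2
LF_B = min(LS_D=17, LS_E=13, LS_G=20, LS_H=10) = 10; LS_B = 10−10 = 0
LF_A = LS_F = 12; LS_A = 12−5 = 7
Slack_A = LS_A − ES_A = 7 − 0 = 7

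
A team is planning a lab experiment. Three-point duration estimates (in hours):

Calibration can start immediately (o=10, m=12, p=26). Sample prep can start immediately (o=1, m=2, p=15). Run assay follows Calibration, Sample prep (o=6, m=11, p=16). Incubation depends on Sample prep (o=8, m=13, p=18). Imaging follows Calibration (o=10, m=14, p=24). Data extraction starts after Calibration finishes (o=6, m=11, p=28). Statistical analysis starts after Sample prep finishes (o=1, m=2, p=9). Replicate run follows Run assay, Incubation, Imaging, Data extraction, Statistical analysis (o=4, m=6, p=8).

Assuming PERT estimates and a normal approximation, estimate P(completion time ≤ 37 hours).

0.710

te_Calibration = (10 + 4·12 + 26)/6 = 84/6 = 14; σ²_Calibration = ((26−10)/6)² = 7.111
te_Sample prep = (1 + 4·2 + 15)/6 = 24/6 = 4; σ²_Sample prep = ((15−1)/6)² = 5.444
te_Run assay = (6 + 4·11 + 16)/6 = 66/6 = 11; σ²_Run assay = ((16−6)/6)² = 2.778
te_Incubation = (8 + 4·13 + 18)/6 = 78/6 = 13; σ²_Incubation = ((18−8)/6)² = 2.778
te_Imaging = (10 + 4·14 + 24)/6 = 90/6 = 15; σ²_Imaging = ((24−10)/6)² = 5.444
te_Data extraction = (6 + 4·11 + 28)/6 = 78/6 = 13; σ²_Data extraction = ((28−6)/6)² = 13.444
te_Statistical analysis = (1 + 4·2 + 9)/6 = 18/6 = 3; σ²_Statistical analysis = ((9−1)/6)² = 1.778
te_Replicate run = (4 + 4·6 + 8)/6 = 36/6 = 6; σ²_Replicate run = ((8−4)/6)² = 0.444

Forward pass:
ES_Calibration = 0; EF_Calibration = 14
ES_Sample prep = 0; EF_Sample prep = 4
ES_Run assay = max(EF_Calibration=14, EF_Sample prep=4) = 14; EF_Run assay = 14+11 = 25
ES_Incubation = 4; EF_Incubation = 4+13 = 17
ES_Imaging = 14; EF_Imaging = 14+15 = 29
ES_Data extraction = 14; EF_Data extraction = 14+13 = 27
ES_Statistical analysis = 4; EF_Statistical analysis = 4+3 = 7
ES_Replicate run = max(EF_Run assay=25, EF_Incubation=17, EF_Imaging=29, EF_Data extraction=27, EF_Statistical analysis=7) = 29; EF_Replicate run = 29+6 = 35
Expected project duration μ = 35 hours. Critical path: Calibration → Imaging → Replicate run.

Variance along critical path = 7.111 + 5.444 + 0.444 = 13.000; σ = √13.000 = 3.606 hours.
Z = (37 − 35) / 3.606 = 0.555
P(T ≤ 37) = Φ(0.555) ≈ 0.710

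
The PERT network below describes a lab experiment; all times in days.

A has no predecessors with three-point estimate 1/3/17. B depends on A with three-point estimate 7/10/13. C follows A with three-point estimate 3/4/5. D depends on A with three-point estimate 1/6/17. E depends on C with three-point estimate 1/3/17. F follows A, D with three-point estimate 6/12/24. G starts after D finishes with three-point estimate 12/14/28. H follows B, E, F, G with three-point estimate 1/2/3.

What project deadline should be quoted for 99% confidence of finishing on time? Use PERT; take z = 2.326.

te_A = (1 + 4·3 + 17)/6 = 30/6 = 5; σ²_A = ((17−1)/6)² = 7.111
te_B = (7 + 4·10 + 13)/6 = 60/6 = 10; σ²_B = ((13−7)/6)² = 1.000
te_C = (3 + 4·4 + 5)/6 = 24/6 = 4; σ²_C = ((5−3)/6)² = 0.111
te_D = (1 + 4·6 + 17)/6 = 42/6 = 7; σ²_D = ((17−1)/6)² = 7.111
te_E = (1 + 4·3 + 17)/6 = 30/6 = 5; σ²_E = ((17−1)/6)² = 7.111
te_F = (6 + 4·12 + 24)/6 = 78/6 = 13; σ²_F = ((24−6)/6)² = 9.000
te_G = (12 + 4·14 + 28)/6 = 96/6 = 16; σ²_G = ((28−12)/6)² = 7.111
te_H = (1 + 4·2 + 3)/6 = 12/6 = 2; σ²_H = ((3−1)/6)² = 0.111

Forward pass:
ES_A = 0; EF_A = 5
ES_B = 5; EF_B = 5+10 = 15
ES_C = 5; EF_C = 5+4 = 9
ES_D = 5; EF_D = 5+7 = 12
ES_E = 9; EF_E = 9+5 = 14
ES_F = max(EF_A=5, EF_D=12) = 12; EF_F = 12+13 = 25
ES_G = 12; EF_G = 12+16 = 28
ES_H = max(EF_B=15, EF_E=14, EF_F=25, EF_G=28) = 28; EF_H = 28+2 = 30
Expected project duration μ = 30 days. Critical path: A → D → G → H.

Variance along critical path = 7.111 + 7.111 + 7.111 + 0.111 = 21.444; σ = 4.631 days.
D = μ + z·σ = 30 + 2.326·4.631 = 40.8 days

40.8 days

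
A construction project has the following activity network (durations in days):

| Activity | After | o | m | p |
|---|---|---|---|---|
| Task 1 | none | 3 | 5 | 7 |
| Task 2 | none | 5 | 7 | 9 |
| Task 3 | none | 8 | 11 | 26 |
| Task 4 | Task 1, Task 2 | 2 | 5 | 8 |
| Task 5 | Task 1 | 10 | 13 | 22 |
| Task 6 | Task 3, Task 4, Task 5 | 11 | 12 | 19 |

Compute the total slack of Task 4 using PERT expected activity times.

7 days

te_Task 1 = (3 + 4·5 + 7)/6 = 30/6 = 5
te_Task 2 = (5 + 4·7 + 9)/6 = 42/6 = 7
te_Task 3 = (8 + 4·11 + 26)/6 = 78/6 = 13
te_Task 4 = (2 + 4·5 + 8)/6 = 30/6 = 5
te_Task 5 = (10 + 4·13 + 22)/6 = 84/6 = 14
te_Task 6 = (11 + 4·12 + 19)/6 = 78/6 = 13

Forward pass:
ES_Task 1 = 0; EF_Task 1 = 5
ES_Task 2 = 0; EF_Task 2 = 7
ES_Task 3 = 0; EF_Task 3 = 13
ES_Task 4 = max(EF_Task 1=5, EF_Task 2=7) = 7; EF_Task 4 = 7+5 = 12
ES_Task 5 = 5; EF_Task 5 = 5+14 = 19
ES_Task 6 = max(EF_Task 3=13, EF_Task 4=12, EF_Task 5=19) = 19; EF_Task 6 = 19+13 = 32
Expected project duration μ = 32 days. Critical path: Task 1 → Task 5 → Task 6.

Backward pass:
LF_Task 6 = 32; LS_Task 6 = 32−13 = 19
LF_Task 5 = LS_Task 6 = 19; LS_Task 5 = 19−14 = 5
LF_Task 4 = LS_Task 6 = 19; LS_Task 4 = 19−5 = 14
LF_Task 3 = LS_Task 6 = 19; LS_Task 3 = 19−13 = 6
LF_Task 2 = LS_Task 4 = 14; LS_Task 2 = 14−7 = 7
LF_Task 1 = min(LS_Task 4=14, LS_Task 5=5) = 5; LS_Task 1 = 5−5 = 0
Slack_Task 4 = LS_Task 4 − ES_Task 4 = 14 − 7 = 7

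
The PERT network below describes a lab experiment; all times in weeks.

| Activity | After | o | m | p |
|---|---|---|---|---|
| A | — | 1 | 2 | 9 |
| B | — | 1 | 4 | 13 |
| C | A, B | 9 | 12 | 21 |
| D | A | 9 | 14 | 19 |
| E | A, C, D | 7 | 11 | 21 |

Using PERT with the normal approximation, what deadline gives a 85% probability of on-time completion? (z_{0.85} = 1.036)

33.8 weeks

te_A = (1 + 4·2 + 9)/6 = 18/6 = 3; σ²_A = ((9−1)/6)² = 1.778
te_B = (1 + 4·4 + 13)/6 = 30/6 = 5; σ²_B = ((13−1)/6)² = 4.000
te_C = (9 + 4·12 + 21)/6 = 78/6 = 13; σ²_C = ((21−9)/6)² = 4.000
te_D = (9 + 4·14 + 19)/6 = 84/6 = 14; σ²_D = ((19−9)/6)² = 2.778
te_E = (7 + 4·11 + 21)/6 = 72/6 = 12; σ²_E = ((21−7)/6)² = 5.444

Forward pass:
ES_A = 0; EF_A = 3
ES_B = 0; EF_B = 5
ES_C = max(EF_A=3, EF_B=5) = 5; EF_C = 5+13 = 18
ES_D = 3; EF_D = 3+14 = 17
ES_E = max(EF_A=3, EF_C=18, EF_D=17) = 18; EF_E = 18+12 = 30
Expected project duration μ = 30 weeks. Critical path: B → C → E.

Variance along critical path = 4.000 + 4.000 + 5.444 = 13.444; σ = 3.667 weeks.
D = μ + z·σ = 30 + 1.036·3.667 = 33.8 weeks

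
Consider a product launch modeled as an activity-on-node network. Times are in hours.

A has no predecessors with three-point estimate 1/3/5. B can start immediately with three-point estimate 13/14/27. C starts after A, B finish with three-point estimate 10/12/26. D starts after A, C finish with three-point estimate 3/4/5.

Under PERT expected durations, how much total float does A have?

13 hours

te_A = (1 + 4·3 + 5)/6 = 18/6 = 3
te_B = (13 + 4·14 + 27)/6 = 96/6 = 16
te_C = (10 + 4·12 + 26)/6 = 84/6 = 14
te_D = (3 + 4·4 + 5)/6 = 24/6 = 4

Forward pass:
ES_A = 0; EF_A = 3
ES_B = 0; EF_B = 16
ES_C = max(EF_A=3, EF_B=16) = 16; EF_C = 16+14 = 30
ES_D = max(EF_A=3, EF_C=30) = 30; EF_D = 30+4 = 34
Expected project duration μ = 34 hours. Critical path: B → C → D.

Backward pass:
LF_D = 34; LS_D = 34−4 = 30
LF_C = LS_D = 30; LS_C = 30−14 = 16
LF_B = LS_C = 16; LS_B = 16−16 = 0
LF_A = min(LS_C=16, LS_D=30) = 16; LS_A = 16−3 = 13
Slack_A = LS_A − ES_A = 13 − 0 = 13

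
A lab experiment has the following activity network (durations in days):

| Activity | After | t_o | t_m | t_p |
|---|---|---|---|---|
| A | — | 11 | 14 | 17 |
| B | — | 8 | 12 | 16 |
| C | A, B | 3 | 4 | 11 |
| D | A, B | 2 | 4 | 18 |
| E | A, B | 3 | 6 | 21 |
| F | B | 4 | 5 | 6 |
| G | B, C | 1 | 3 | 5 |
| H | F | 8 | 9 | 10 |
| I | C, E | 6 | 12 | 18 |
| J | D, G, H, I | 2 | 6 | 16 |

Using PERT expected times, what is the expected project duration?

te_A = (11 + 4·14 + 17)/6 = 84/6 = 14
te_B = (8 + 4·12 + 16)/6 = 72/6 = 12
te_C = (3 + 4·4 + 11)/6 = 30/6 = 5
te_D = (2 + 4·4 + 18)/6 = 36/6 = 6
te_E = (3 + 4·6 + 21)/6 = 48/6 = 8
te_F = (4 + 4·5 + 6)/6 = 30/6 = 5
te_G = (1 + 4·3 + 5)/6 = 18/6 = 3
te_H = (8 + 4·9 + 10)/6 = 54/6 = 9
te_I = (6 + 4·12 + 18)/6 = 72/6 = 12
te_J = (2 + 4·6 + 16)/6 = 42/6 = 7

Forward pass:
ES_A = 0; EF_A = 14
ES_B = 0; EF_B = 12
ES_C = max(EF_A=14, EF_B=12) = 14; EF_C = 14+5 = 19
ES_D = max(EF_A=14, EF_B=12) = 14; EF_D = 14+6 = 20
ES_E = max(EF_A=14, EF_B=12) = 14; EF_E = 14+8 = 22
ES_F = 12; EF_F = 12+5 = 17
ES_G = max(EF_B=12, EF_C=19) = 19; EF_G = 19+3 = 22
ES_H = 17; EF_H = 17+9 = 26
ES_I = max(EF_C=19, EF_E=22) = 22; EF_I = 22+12 = 34
ES_J = max(EF_D=20, EF_G=22, EF_H=26, EF_I=34) = 34; EF_J = 34+7 = 41
Expected project duration μ = 41 days. Critical path: A → E → I → J.

41 days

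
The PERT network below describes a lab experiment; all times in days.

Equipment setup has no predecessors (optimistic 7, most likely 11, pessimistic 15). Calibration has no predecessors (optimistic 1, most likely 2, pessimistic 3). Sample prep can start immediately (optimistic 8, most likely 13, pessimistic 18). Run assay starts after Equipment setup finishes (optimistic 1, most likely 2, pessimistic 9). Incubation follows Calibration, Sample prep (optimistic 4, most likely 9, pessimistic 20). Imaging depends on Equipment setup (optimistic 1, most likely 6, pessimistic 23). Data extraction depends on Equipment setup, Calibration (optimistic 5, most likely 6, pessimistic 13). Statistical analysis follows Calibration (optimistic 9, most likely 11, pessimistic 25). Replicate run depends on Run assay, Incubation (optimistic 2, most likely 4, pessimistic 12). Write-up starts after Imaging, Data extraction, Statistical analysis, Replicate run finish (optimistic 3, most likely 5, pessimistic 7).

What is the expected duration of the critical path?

33 days

te_Equipment setup = (7 + 4·11 + 15)/6 = 66/6 = 11
te_Calibration = (1 + 4·2 + 3)/6 = 12/6 = 2
te_Sample prep = (8 + 4·13 + 18)/6 = 78/6 = 13
te_Run assay = (1 + 4·2 + 9)/6 = 18/6 = 3
te_Incubation = (4 + 4·9 + 20)/6 = 60/6 = 10
te_Imaging = (1 + 4·6 + 23)/6 = 48/6 = 8
te_Data extraction = (5 + 4·6 + 13)/6 = 42/6 = 7
te_Statistical analysis = (9 + 4·11 + 25)/6 = 78/6 = 13
te_Replicate run = (2 + 4·4 + 12)/6 = 30/6 = 5
te_Write-up = (3 + 4·5 + 7)/6 = 30/6 = 5

Forward pass:
ES_Equipment setup = 0; EF_Equipment setup = 11
ES_Calibration = 0; EF_Calibration = 2
ES_Sample prep = 0; EF_Sample prep = 13
ES_Run assay = 11; EF_Run assay = 11+3 = 14
ES_Incubation = max(EF_Calibration=2, EF_Sample prep=13) = 13; EF_Incubation = 13+10 = 23
ES_Imaging = 11; EF_Imaging = 11+8 = 19
ES_Data extraction = max(EF_Equipment setup=11, EF_Calibration=2) = 11; EF_Data extraction = 11+7 = 18
ES_Statistical analysis = 2; EF_Statistical analysis = 2+13 = 15
ES_Replicate run = max(EF_Run assay=14, EF_Incubation=23) = 23; EF_Replicate run = 23+5 = 28
ES_Write-up = max(EF_Imaging=19, EF_Data extraction=18, EF_Statistical analysis=15, EF_Replicate run=28) = 28; EF_Write-up = 28+5 = 33
Expected project duration μ = 33 days. Critical path: Sample prep → Incubation → Replicate run → Write-up.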